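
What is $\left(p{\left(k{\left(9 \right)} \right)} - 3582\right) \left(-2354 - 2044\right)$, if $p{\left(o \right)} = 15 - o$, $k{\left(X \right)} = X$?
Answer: $15727248$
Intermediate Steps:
$\left(p{\left(k{\left(9 \right)} \right)} - 3582\right) \left(-2354 - 2044\right) = \left(\left(15 - 9\right) - 3582\right) \left(-2354 - 2044\right) = \left(\left(15 - 9\right) - 3582\right) \left(-4398\right) = \left(6 - 3582\right) \left(-4398\right) = \left(-3576\right) \left(-4398\right) = 15727248$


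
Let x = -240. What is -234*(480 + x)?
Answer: -56160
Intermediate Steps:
-234*(480 + x) = -234*(480 - 240) = -234*240 = -56160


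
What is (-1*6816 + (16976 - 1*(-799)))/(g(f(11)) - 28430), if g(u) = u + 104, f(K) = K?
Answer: -10959/28315 ≈ -0.38704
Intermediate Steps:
g(u) = 104 + u
(-1*6816 + (16976 - 1*(-799)))/(g(f(11)) - 28430) = (-1*6816 + (16976 - 1*(-799)))/((104 + 11) - 28430) = (-6816 + (16976 + 799))/(115 - 28430) = (-6816 + 17775)/(-28315) = 10959*(-1/28315) = -10959/28315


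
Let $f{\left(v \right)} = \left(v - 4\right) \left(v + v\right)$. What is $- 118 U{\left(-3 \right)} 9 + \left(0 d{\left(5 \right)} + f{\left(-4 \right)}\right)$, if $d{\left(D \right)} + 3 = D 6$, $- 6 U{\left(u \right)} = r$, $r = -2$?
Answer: $-290$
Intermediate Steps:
$U{\left(u \right)} = \frac{1}{3}$ ($U{\left(u \right)} = \left(- \frac{1}{6}\right) \left(-2\right) = \frac{1}{3}$)
$d{\left(D \right)} = -3 + 6 D$ ($d{\left(D \right)} = -3 + D 6 = -3 + 6 D$)
$f{\left(v \right)} = 2 v \left(-4 + v\right)$ ($f{\left(v \right)} = \left(-4 + v\right) 2 v = 2 v \left(-4 + v\right)$)
$- 118 U{\left(-3 \right)} 9 + \left(0 d{\left(5 \right)} + f{\left(-4 \right)}\right) = - 118 \cdot \frac{1}{3} \cdot 9 + \left(0 \left(-3 + 6 \cdot 5\right) + 2 \left(-4\right) \left(-4 - 4\right)\right) = \left(-118\right) 3 + \left(0 \left(-3 + 30\right) + 2 \left(-4\right) \left(-8\right)\right) = -354 + \left(0 \cdot 27 + 64\right) = -354 + \left(0 + 64\right) = -354 + 64 = -290$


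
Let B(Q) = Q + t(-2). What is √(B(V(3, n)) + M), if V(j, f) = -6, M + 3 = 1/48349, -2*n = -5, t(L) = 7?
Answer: I*√4675203253/48349 ≈ 1.4142*I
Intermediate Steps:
n = 5/2 (n = -½*(-5) = 5/2 ≈ 2.5000)
M = -145046/48349 (M = -3 + 1/48349 = -145046/48349 ≈ -3.0000)
B(Q) = 7 + Q (B(Q) = Q + 7 = 7 + Q)
√(B(V(3, n)) + M) = √((7 - 6) - 145046/48349) = √(1 - 145046/48349) = √(-96697/48349) = I*√4675203253/48349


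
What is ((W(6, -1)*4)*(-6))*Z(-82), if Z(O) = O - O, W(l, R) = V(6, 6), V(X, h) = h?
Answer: 0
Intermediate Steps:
W(l, R) = 6
Z(O) = 0
((W(6, -1)*4)*(-6))*Z(-82) = ((6*4)*(-6))*0 = (24*(-6))*0 = -144*0 = 0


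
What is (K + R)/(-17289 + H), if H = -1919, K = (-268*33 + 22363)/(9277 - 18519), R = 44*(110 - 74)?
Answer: -14625809/177520336 ≈ -0.082389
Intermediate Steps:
R = 1584 (R = 44*36 = 1584)
K = -13519/9242 (K = (-8844 + 22363)/(-9242) = 13519*(-1/9242) = -13519/9242 ≈ -1.4628)
(K + R)/(-17289 + H) = (-13519/9242 + 1584)/(-17289 - 1919) = (14625809/9242)/(-19208) = (14625809/9242)*(-1/19208) = -14625809/177520336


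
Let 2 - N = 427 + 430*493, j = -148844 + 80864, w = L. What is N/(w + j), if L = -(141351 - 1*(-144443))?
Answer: 212415/353774 ≈ 0.60043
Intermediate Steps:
L = -285794 (L = -(141351 + 144443) = -1*285794 = -285794)
w = -285794
j = -67980
N = -212415 (N = 2 - (427 + 430*493) = 2 - (427 + 211990) = 2 - 1*212417 = 2 - 212417 = -212415)
N/(w + j) = -212415/(-285794 - 67980) = -212415/(-353774) = -212415*(-1/353774) = 212415/353774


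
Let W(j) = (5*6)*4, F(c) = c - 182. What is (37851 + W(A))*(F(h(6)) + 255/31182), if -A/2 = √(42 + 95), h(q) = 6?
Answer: -69458793489/10394 ≈ -6.6826e+6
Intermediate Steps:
A = -2*√137 (A = -2*√(42 + 95) = -2*√137 ≈ -23.409)
F(c) = -182 + c
W(j) = 120 (W(j) = 30*4 = 120)
(37851 + W(A))*(F(h(6)) + 255/31182) = (37851 + 120)*((-182 + 6) + 255/31182) = 37971*(-176 + 255*(1/31182)) = 37971*(-176 + 85/10394) = 37971*(-1829259/10394) = -69458793489/10394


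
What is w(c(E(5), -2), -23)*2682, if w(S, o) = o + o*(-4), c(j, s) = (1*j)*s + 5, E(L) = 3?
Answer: 185058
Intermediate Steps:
c(j, s) = 5 + j*s (c(j, s) = j*s + 5 = 5 + j*s)
w(S, o) = -3*o (w(S, o) = o - 4*o = -3*o)
w(c(E(5), -2), -23)*2682 = -3*(-23)*2682 = 69*2682 = 185058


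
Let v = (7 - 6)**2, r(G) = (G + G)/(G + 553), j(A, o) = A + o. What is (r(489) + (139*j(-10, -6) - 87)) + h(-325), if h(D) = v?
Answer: -1203021/521 ≈ -2309.1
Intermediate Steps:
r(G) = 2*G/(553 + G) (r(G) = (2*G)/(553 + G) = 2*G/(553 + G))
v = 1 (v = 1**2 = 1)
h(D) = 1
(r(489) + (139*j(-10, -6) - 87)) + h(-325) = (2*489/(553 + 489) + (139*(-10 - 6) - 87)) + 1 = (2*489/1042 + (139*(-16) - 87)) + 1 = (2*489*(1/1042) + (-2224 - 87)) + 1 = (489/521 - 2311) + 1 = -1203542/521 + 1 = -1203021/521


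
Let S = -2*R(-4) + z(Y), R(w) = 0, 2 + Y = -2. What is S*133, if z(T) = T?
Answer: -532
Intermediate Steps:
Y = -4 (Y = -2 - 2 = -4)
S = -4 (S = -2*0 - 4 = 0 - 4 = -4)
S*133 = -4*133 = -532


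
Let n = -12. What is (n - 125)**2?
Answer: 18769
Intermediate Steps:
(n - 125)**2 = (-12 - 125)**2 = (-137)**2 = 18769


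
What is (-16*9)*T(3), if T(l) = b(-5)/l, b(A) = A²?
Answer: -1200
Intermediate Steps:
T(l) = 25/l (T(l) = (-5)²/l = 25/l)
(-16*9)*T(3) = (-16*9)*(25/3) = -3600/3 = -144*25/3 = -1200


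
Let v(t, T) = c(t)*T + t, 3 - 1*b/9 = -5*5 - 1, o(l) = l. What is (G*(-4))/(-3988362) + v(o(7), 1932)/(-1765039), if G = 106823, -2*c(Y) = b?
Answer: 879864441733/3519807238059 ≈ 0.24998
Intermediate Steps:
b = 261 (b = 27 - 9*(-5*5 - 1) = 27 - 9*(-25 - 1) = 27 - 9*(-26) = 27 + 234 = 261)
c(Y) = -261/2 (c(Y) = -1/2*261 = -261/2)
v(t, T) = t - 261*T/2 (v(t, T) = -261*T/2 + t = t - 261*T/2)
(G*(-4))/(-3988362) + v(o(7), 1932)/(-1765039) = (106823*(-4))/(-3988362) + (7 - 261/2*1932)/(-1765039) = -427292*(-1/3988362) + (7 - 252126)*(-1/1765039) = 213646/1994181 - 252119*(-1/1765039) = 213646/1994181 + 252119/1765039 = 879864441733/3519807238059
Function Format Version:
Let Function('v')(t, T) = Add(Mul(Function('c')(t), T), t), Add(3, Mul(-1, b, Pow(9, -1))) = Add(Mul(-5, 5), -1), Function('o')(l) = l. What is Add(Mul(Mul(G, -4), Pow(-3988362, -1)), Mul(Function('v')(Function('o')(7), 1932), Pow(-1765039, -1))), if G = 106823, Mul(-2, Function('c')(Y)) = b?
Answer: Rational(879864441733, 3519807238059) ≈ 0.24998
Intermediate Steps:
b = 261 (b = Add(27, Mul(-9, Add(Mul(-5, 5), -1))) = Add(27, Mul(-9, Add(-25, -1))) = Add(27, Mul(-9, -26)) = Add(27, 234) = 261)
Function('c')(Y) = Rational(-261, 2) (Function('c')(Y) = Mul(Rational(-1, 2), 261) = Rational(-261, 2))
Function('v')(t, T) = Add(t, Mul(Rational(-261, 2), T)) (Function('v')(t, T) = Add(Mul(Rational(-261, 2), T), t) = Add(t, Mul(Rational(-261, 2), T)))
Add(Mul(Mul(G, -4), Pow(-3988362, -1)), Mul(Function('v')(Function('o')(7), 1932), Pow(-1765039, -1))) = Add(Mul(Mul(106823, -4), Pow(-3988362, -1)), Mul(Add(7, Mul(Rational(-261, 2), 1932)), Pow(-1765039, -1))) = Add(Mul(-427292, Rational(-1, 3988362)), Mul(Add(7, -252126), Rational(-1, 1765039))) = Add(Rational(213646, 1994181), Mul(-252119, Rational(-1, 1765039))) = Add(Rational(213646, 1994181), Rational(252119, 1765039)) = Rational(879864441733, 3519807238059)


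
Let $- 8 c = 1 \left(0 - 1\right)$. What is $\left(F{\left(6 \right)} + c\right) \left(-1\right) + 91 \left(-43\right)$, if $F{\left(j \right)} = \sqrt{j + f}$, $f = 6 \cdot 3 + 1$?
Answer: $- \frac{31345}{8} \approx -3918.1$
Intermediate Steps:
$f = 19$ ($f = 18 + 1 = 19$)
$c = \frac{1}{8}$ ($c = - \frac{1 \left(0 - 1\right)}{8} = - \frac{1 \left(-1\right)}{8} = \left(- \frac{1}{8}\right) \left(-1\right) = \frac{1}{8} \approx 0.125$)
$F{\left(j \right)} = \sqrt{19 + j}$ ($F{\left(j \right)} = \sqrt{j + 19} = \sqrt{19 + j}$)
$\left(F{\left(6 \right)} + c\right) \left(-1\right) + 91 \left(-43\right) = \left(\sqrt{19 + 6} + \frac{1}{8}\right) \left(-1\right) + 91 \left(-43\right) = \left(\sqrt{25} + \frac{1}{8}\right) \left(-1\right) - 3913 = \left(5 + \frac{1}{8}\right) \left(-1\right) - 3913 = \frac{41}{8} \left(-1\right) - 3913 = - \frac{41}{8} - 3913 = - \frac{31345}{8}$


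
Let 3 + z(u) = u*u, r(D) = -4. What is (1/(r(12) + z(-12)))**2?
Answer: 1/18769 ≈ 5.3279e-5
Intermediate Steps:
z(u) = -3 + u**2 (z(u) = -3 + u*u = -3 + u**2)
(1/(r(12) + z(-12)))**2 = (1/(-4 + (-3 + (-12)**2)))**2 = (1/(-4 + (-3 + 144)))**2 = (1/(-4 + 141))**2 = (1/137)**2 = 1/18769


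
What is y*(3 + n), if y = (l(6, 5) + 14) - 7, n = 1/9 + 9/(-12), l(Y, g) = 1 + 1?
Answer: 85/4 ≈ 21.250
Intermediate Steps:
l(Y, g) = 2
n = -23/36 (n = 1*(⅑) + 9*(-1/12) = ⅑ - ¾ = -23/36 ≈ -0.63889)
y = 9 (y = (2 + 14) - 7 = 16 - 7 = 9)
y*(3 + n) = 9*(3 - 23/36) = 9*(85/36) = 85/4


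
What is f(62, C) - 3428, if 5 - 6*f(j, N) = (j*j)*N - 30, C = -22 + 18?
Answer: -1719/2 ≈ -859.50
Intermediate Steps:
C = -4
f(j, N) = 35/6 - N*j²/6 (f(j, N) = ⅚ - ((j*j)*N - 30)/6 = ⅚ - (j²*N - 30)/6 = ⅚ - (N*j² - 30)/6 = ⅚ - (-30 + N*j²)/6 = ⅚ + (5 - N*j²/6) = 35/6 - N*j²/6)
f(62, C) - 3428 = (35/6 - ⅙*(-4)*62²) - 3428 = (35/6 - ⅙*(-4)*3844) - 3428 = (35/6 + 7688/3) - 3428 = 5137/2 - 3428 = -1719/2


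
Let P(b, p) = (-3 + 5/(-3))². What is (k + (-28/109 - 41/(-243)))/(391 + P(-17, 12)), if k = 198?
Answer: 5242091/10933245 ≈ 0.47946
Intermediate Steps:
P(b, p) = 196/9 (P(b, p) = (-3 + 5*(-⅓))² = (-3 - 5/3)² = (-14/3)² = 196/9)
(k + (-28/109 - 41/(-243)))/(391 + P(-17, 12)) = (198 + (-28/109 - 41/(-243)))/(391 + 196/9) = (198 + (-28*1/109 - 41*(-1/243)))/(3715/9) = (198 + (-28/109 + 41/243))*(9/3715) = (198 - 2335/26487)*(9/3715) = (5242091/26487)*(9/3715) = 5242091/10933245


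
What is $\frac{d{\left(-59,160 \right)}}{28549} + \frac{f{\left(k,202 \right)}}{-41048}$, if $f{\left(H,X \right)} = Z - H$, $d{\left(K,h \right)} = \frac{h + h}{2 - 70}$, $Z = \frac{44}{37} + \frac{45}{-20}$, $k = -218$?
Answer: $- \frac{16068594951}{2948448449632} \approx -0.0054498$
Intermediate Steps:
$Z = - \frac{157}{148}$ ($Z = 44 \cdot \frac{1}{37} + 45 \left(- \frac{1}{20}\right) = \frac{44}{37} - \frac{9}{4} = - \frac{157}{148} \approx -1.0608$)
$d{\left(K,h \right)} = - \frac{h}{34}$ ($d{\left(K,h \right)} = \frac{2 h}{-68} = 2 h \left(- \frac{1}{68}\right) = - \frac{h}{34}$)
$f{\left(H,X \right)} = - \frac{157}{148} - H$
$\frac{d{\left(-59,160 \right)}}{28549} + \frac{f{\left(k,202 \right)}}{-41048} = \frac{\left(- \frac{1}{34}\right) 160}{28549} + \frac{- \frac{157}{148} - -218}{-41048} = \left(- \frac{80}{17}\right) \frac{1}{28549} + \left(- \frac{157}{148} + 218\right) \left(- \frac{1}{41048}\right) = - \frac{80}{485333} + \frac{32107}{148} \left(- \frac{1}{41048}\right) = - \frac{80}{485333} - \frac{32107}{6075104} = - \frac{16068594951}{2948448449632}$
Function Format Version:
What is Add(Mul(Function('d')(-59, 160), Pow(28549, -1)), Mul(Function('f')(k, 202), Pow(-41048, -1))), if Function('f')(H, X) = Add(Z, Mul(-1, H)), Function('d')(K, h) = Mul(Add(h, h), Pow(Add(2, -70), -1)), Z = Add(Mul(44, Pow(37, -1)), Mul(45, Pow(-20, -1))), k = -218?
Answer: Rational(-16068594951, 2948448449632) ≈ -0.0054498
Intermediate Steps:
Z = Rational(-157, 148) (Z = Add(Mul(44, Rational(1, 37)), Mul(45, Rational(-1, 20))) = Add(Rational(44, 37), Rational(-9, 4)) = Rational(-157, 148) ≈ -1.0608)
Function('d')(K, h) = Mul(Rational(-1, 34), h) (Function('d')(K, h) = Mul(Mul(2, h), Pow(-68, -1)) = Mul(Mul(2, h), Rational(-1, 68)) = Mul(Rational(-1, 34), h))
Function('f')(H, X) = Add(Rational(-157, 148), Mul(-1, H))
Add(Mul(Function('d')(-59, 160), Pow(28549, -1)), Mul(Function('f')(k, 202), Pow(-41048, -1))) = Add(Mul(Mul(Rational(-1, 34), 160), Pow(28549, -1)), Mul(Add(Rational(-157, 148), Mul(-1, -218)), Pow(-41048, -1))) = Add(Mul(Rational(-80, 17), Rational(1, 28549)), Mul(Add(Rational(-157, 148), 218), Rational(-1, 41048))) = Add(Rational(-80, 485333), Mul(Rational(32107, 148), Rational(-1, 41048))) = Add(Rational(-80, 485333), Rational(-32107, 6075104)) = Rational(-16068594951, 2948448449632)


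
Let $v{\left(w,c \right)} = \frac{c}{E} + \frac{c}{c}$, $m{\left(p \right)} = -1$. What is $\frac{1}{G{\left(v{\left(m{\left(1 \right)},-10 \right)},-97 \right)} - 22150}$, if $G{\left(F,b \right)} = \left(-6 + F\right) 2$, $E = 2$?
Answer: $- \frac{1}{22170} \approx -4.5106 \cdot 10^{-5}$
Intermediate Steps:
$v{\left(w,c \right)} = 1 + \frac{c}{2}$ ($v{\left(w,c \right)} = \frac{c}{2} + \frac{c}{c} = c \frac{1}{2} + 1 = \frac{c}{2} + 1 = 1 + \frac{c}{2}$)
$G{\left(F,b \right)} = -12 + 2 F$
$\frac{1}{G{\left(v{\left(m{\left(1 \right)},-10 \right)},-97 \right)} - 22150} = \frac{1}{\left(-12 + 2 \left(1 + \frac{1}{2} \left(-10\right)\right)\right) - 22150} = \frac{1}{\left(-12 + 2 \left(1 - 5\right)\right) - 22150} = \frac{1}{\left(-12 + 2 \left(-4\right)\right) - 22150} = \frac{1}{\left(-12 - 8\right) - 22150} = \frac{1}{-20 - 22150} = \frac{1}{-22170} = - \frac{1}{22170}$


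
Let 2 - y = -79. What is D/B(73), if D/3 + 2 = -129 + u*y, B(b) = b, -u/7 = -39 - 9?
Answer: 81255/73 ≈ 1113.1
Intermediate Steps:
u = 336 (u = -7*(-39 - 9) = -7*(-48) = 336)
y = 81 (y = 2 - 1*(-79) = 2 + 79 = 81)
D = 81255 (D = -6 + 3*(-129 + 336*81) = -6 + 3*(-129 + 27216) = -6 + 3*27087 = -6 + 81261 = 81255)
D/B(73) = 81255/73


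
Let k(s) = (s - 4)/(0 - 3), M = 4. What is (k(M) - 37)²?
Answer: 1369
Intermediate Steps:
k(s) = 4/3 - s/3 (k(s) = (-4 + s)/(-3) = (-4 + s)*(-⅓) = 4/3 - s/3)
(k(M) - 37)² = ((4/3 - ⅓*4) - 37)² = ((4/3 - 4/3) - 37)² = (0 - 37)² = (-37)² = 1369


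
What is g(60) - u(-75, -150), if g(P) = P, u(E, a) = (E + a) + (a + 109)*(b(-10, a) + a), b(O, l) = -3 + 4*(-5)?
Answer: -6808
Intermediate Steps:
b(O, l) = -23 (b(O, l) = -3 - 20 = -23)
u(E, a) = E + a + (-23 + a)*(109 + a) (u(E, a) = (E + a) + (a + 109)*(-23 + a) = (E + a) + (109 + a)*(-23 + a) = (E + a) + (-23 + a)*(109 + a) = E + a + (-23 + a)*(109 + a))
g(60) - u(-75, -150) = 60 - (-2507 - 75 + (-150)² + 87*(-150)) = 60 - (-2507 - 75 + 22500 - 13050) = 60 - 1*6868 = 60 - 6868 = -6808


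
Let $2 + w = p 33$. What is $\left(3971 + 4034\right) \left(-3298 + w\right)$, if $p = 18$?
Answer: $-21661530$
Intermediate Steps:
$w = 592$ ($w = -2 + 18 \cdot 33 = -2 + 594 = 592$)
$\left(3971 + 4034\right) \left(-3298 + w\right) = \left(3971 + 4034\right) \left(-3298 + 592\right) = 8005 \left(-2706\right) = -21661530$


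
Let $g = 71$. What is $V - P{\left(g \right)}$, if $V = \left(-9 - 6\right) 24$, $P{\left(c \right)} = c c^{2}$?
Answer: $-358271$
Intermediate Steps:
$P{\left(c \right)} = c^{3}$
$V = -360$ ($V = \left(-9 + \left(-13 + 7\right)\right) 24 = \left(-9 - 6\right) 24 = \left(-15\right) 24 = -360$)
$V - P{\left(g \right)} = -360 - 71^{3} = -360 - 357911 = -358271$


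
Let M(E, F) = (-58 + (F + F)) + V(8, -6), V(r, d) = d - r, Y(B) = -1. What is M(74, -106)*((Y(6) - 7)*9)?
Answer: 20448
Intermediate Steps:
M(E, F) = -72 + 2*F (M(E, F) = (-58 + (F + F)) + (-6 - 1*8) = (-58 + 2*F) + (-6 - 8) = (-58 + 2*F) - 14 = -72 + 2*F)
M(74, -106)*((Y(6) - 7)*9) = (-72 + 2*(-106))*((-1 - 7)*9) = (-72 - 212)*(-8*9) = -284*(-72) = 20448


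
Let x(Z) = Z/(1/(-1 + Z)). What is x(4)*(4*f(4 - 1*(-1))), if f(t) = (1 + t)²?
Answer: 1728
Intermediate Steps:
x(Z) = Z*(-1 + Z)
x(4)*(4*f(4 - 1*(-1))) = (4*(-1 + 4))*(4*(1 + (4 - 1*(-1)))²) = (4*3)*(4*(1 + (4 + 1))²) = 12*(4*(1 + 5)²) = 12*(4*6²) = 12*(4*36) = 12*144 = 1728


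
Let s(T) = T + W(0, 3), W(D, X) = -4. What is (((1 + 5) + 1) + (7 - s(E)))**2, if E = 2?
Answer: 256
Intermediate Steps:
s(T) = -4 + T (s(T) = T - 4 = -4 + T)
(((1 + 5) + 1) + (7 - s(E)))**2 = (((1 + 5) + 1) + (7 - (-4 + 2)))**2 = ((6 + 1) + (7 - 1*(-2)))**2 = (7 + (7 + 2))**2 = (7 + 9)**2 = 16**2 = 256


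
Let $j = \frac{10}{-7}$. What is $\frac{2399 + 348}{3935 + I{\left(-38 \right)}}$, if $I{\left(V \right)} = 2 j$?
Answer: $\frac{19229}{27525} \approx 0.6986$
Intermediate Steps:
$j = - \frac{10}{7}$ ($j = 10 \left(- \frac{1}{7}\right) = - \frac{10}{7} \approx -1.4286$)
$I{\left(V \right)} = - \frac{20}{7}$ ($I{\left(V \right)} = 2 \left(- \frac{10}{7}\right) = - \frac{20}{7}$)
$\frac{2399 + 348}{3935 + I{\left(-38 \right)}} = \frac{2399 + 348}{3935 - \frac{20}{7}} = \frac{2747}{\frac{27525}{7}} = 2747 \cdot \frac{7}{27525} = \frac{19229}{27525}$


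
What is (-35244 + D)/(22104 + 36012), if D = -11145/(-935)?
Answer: -2196133/3622564 ≈ -0.60624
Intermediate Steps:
D = 2229/187 (D = -11145*(-1/935) = 2229/187 ≈ 11.920)
(-35244 + D)/(22104 + 36012) = (-35244 + 2229/187)/(22104 + 36012) = -6588399/187/58116 = -6588399/187*1/58116 = -2196133/3622564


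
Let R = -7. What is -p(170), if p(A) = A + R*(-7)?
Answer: -219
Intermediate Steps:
p(A) = 49 + A (p(A) = A - 7*(-7) = A + 49 = 49 + A)
-p(170) = -(49 + 170) = -1*219 = -219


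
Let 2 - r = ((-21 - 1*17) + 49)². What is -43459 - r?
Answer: -43340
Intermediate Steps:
r = -119 (r = 2 - ((-21 - 1*17) + 49)² = 2 - ((-21 - 17) + 49)² = 2 - (-38 + 49)² = 2 - 1*11² = 2 - 1*121 = 2 - 121 = -119)
-43459 - r = -43459 - 1*(-119) = -43459 + 119 = -43340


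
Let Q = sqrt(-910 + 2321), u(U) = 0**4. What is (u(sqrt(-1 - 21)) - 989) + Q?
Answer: -989 + sqrt(1411) ≈ -951.44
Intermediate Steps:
u(U) = 0
Q = sqrt(1411) ≈ 37.563
(u(sqrt(-1 - 21)) - 989) + Q = (0 - 989) + sqrt(1411) = -989 + sqrt(1411)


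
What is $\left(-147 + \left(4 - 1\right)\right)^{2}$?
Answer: $20736$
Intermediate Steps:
$\left(-147 + \left(4 - 1\right)\right)^{2} = \left(-147 + 3\right)^{2} = \left(-144\right)^{2} = 20736$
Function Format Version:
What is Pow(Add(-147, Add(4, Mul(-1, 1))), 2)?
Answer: 20736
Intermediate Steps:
Pow(Add(-147, Add(4, Mul(-1, 1))), 2) = Pow(Add(-147, Add(4, -1)), 2) = Pow(Add(-147, 3), 2) = Pow(-144, 2) = 20736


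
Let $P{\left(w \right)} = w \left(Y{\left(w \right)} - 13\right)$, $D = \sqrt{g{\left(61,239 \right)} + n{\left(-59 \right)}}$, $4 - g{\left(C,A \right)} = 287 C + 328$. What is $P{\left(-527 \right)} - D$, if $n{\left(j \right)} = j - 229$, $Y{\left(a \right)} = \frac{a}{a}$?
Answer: $6324 - i \sqrt{18119} \approx 6324.0 - 134.61 i$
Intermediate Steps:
$g{\left(C,A \right)} = -324 - 287 C$ ($g{\left(C,A \right)} = 4 - \left(287 C + 328\right) = 4 - \left(328 + 287 C\right) = -324 - 287 C$)
$Y{\left(a \right)} = 1$
$n{\left(j \right)} = -229 + j$ ($n{\left(j \right)} = j - 229 = -229 + j$)
$D = i \sqrt{18119}$ ($D = \sqrt{\left(-324 - 17507\right) - 288} = \sqrt{-17831 - 288} = \sqrt{-18119} = i \sqrt{18119} \approx 134.61 i$)
$P{\left(w \right)} = - 12 w$ ($P{\left(w \right)} = w \left(1 - 13\right) = w \left(-12\right) = - 12 w$)
$P{\left(-527 \right)} - D = \left(-12\right) \left(-527\right) - i \sqrt{18119} = 6324 - i \sqrt{18119}$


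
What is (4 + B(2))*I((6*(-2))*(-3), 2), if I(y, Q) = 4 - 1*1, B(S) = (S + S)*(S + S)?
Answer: 60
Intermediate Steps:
B(S) = 4*S**2 (B(S) = (2*S)*(2*S) = 4*S**2)
I(y, Q) = 3 (I(y, Q) = 4 - 1 = 3)
(4 + B(2))*I((6*(-2))*(-3), 2) = (4 + 4*2**2)*3 = (4 + 4*4)*3 = (4 + 16)*3 = 20*3 = 60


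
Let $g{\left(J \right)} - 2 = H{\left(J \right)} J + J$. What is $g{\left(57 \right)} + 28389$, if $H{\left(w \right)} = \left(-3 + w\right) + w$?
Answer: $34775$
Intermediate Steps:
$H{\left(w \right)} = -3 + 2 w$
$g{\left(J \right)} = 2 + J + J \left(-3 + 2 J\right)$ ($g{\left(J \right)} = 2 + \left(\left(-3 + 2 J\right) J + J\right) = 2 + \left(J \left(-3 + 2 J\right) + J\right) = 2 + \left(J + J \left(-3 + 2 J\right)\right) = 2 + J + J \left(-3 + 2 J\right)$)
$g{\left(57 \right)} + 28389 = \left(2 - 114 + 2 \cdot 57^{2}\right) + 28389 = \left(2 - 114 + 2 \cdot 3249\right) + 28389 = \left(2 - 114 + 6498\right) + 28389 = 6386 + 28389 = 34775$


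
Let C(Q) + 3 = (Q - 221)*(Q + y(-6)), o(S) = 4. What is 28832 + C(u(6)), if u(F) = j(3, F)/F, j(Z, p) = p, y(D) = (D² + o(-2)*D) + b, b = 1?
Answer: 25749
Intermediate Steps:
y(D) = 1 + D² + 4*D (y(D) = (D² + 4*D) + 1 = 1 + D² + 4*D)
u(F) = 1 (u(F) = F/F = 1)
C(Q) = -3 + (-221 + Q)*(13 + Q) (C(Q) = -3 + (Q - 221)*(Q + (1 + (-6)² + 4*(-6))) = -3 + (-221 + Q)*(Q + (1 + 36 - 24)) = -3 + (-221 + Q)*(Q + 13) = -3 + (-221 + Q)*(13 + Q))
28832 + C(u(6)) = 28832 + (-2876 + 1² - 208*1) = 28832 + (-2876 + 1 - 208) = 28832 - 3083 = 25749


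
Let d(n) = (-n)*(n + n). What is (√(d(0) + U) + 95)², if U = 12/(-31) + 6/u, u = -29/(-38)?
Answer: 8120195/899 + 1520*√94395/899 ≈ 9551.9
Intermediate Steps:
u = 29/38 (u = -29*(-1/38) = 29/38 ≈ 0.76316)
U = 6720/899 (U = 12/(-31) + 6/(29/38) = 12*(-1/31) + 6*(38/29) = -12/31 + 228/29 = 6720/899 ≈ 7.4750)
d(n) = -2*n² (d(n) = (-n)*(2*n) = -2*n²)
(√(d(0) + U) + 95)² = (√(-2*0² + 6720/899) + 95)² = (√(-2*0 + 6720/899) + 95)² = (√(0 + 6720/899) + 95)² = (√(6720/899) + 95)² = (8*√94395/899 + 95)² = (95 + 8*√94395/899)²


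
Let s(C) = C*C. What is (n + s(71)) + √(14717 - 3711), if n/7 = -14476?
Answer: -96291 + √11006 ≈ -96186.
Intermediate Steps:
s(C) = C²
n = -101332 (n = 7*(-14476) = -101332)
(n + s(71)) + √(14717 - 3711) = (-101332 + 71²) + √(14717 - 3711) = (-101332 + 5041) + √11006 = -96291 + √11006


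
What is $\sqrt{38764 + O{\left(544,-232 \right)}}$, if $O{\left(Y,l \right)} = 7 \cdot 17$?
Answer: $\sqrt{38883} \approx 197.19$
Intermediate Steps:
$O{\left(Y,l \right)} = 119$
$\sqrt{38764 + O{\left(544,-232 \right)}} = \sqrt{38764 + 119} = \sqrt{38883}$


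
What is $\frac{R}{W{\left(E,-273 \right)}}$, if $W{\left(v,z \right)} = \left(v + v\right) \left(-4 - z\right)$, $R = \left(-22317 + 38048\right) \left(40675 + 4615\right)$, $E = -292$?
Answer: $- \frac{356228495}{78548} \approx -4535.2$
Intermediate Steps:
$R = 712456990$ ($R = 15731 \cdot 45290 = 712456990$)
$W{\left(v,z \right)} = 2 v \left(-4 - z\right)$
$\frac{R}{W{\left(E,-273 \right)}} = \frac{712456990}{\left(-2\right) \left(-292\right) \left(4 - 273\right)} = \frac{712456990}{\left(-2\right) \left(-292\right) \left(-269\right)} = \frac{712456990}{-157096} = 712456990 \left(- \frac{1}{157096}\right) = - \frac{356228495}{78548}$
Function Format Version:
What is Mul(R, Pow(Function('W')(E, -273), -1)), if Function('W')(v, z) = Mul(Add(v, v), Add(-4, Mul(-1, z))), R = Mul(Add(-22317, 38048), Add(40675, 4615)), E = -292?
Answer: Rational(-356228495, 78548) ≈ -4535.2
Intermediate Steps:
R = 712456990 (R = Mul(15731, 45290) = 712456990)
Function('W')(v, z) = Mul(2, v, Add(-4, Mul(-1, z))) (Function('W')(v, z) = Mul(Mul(2, v), Add(-4, Mul(-1, z))) = Mul(2, v, Add(-4, Mul(-1, z))))
Mul(R, Pow(Function('W')(E, -273), -1)) = Mul(712456990, Pow(Mul(-2, -292, Add(4, -273)), -1)) = Mul(712456990, Pow(Mul(-2, -292, -269), -1)) = Mul(712456990, Pow(-157096, -1)) = Mul(712456990, Rational(-1, 157096)) = Rational(-356228495, 78548)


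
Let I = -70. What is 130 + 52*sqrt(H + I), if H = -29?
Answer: 130 + 156*I*sqrt(11) ≈ 130.0 + 517.39*I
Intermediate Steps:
130 + 52*sqrt(H + I) = 130 + 52*sqrt(-29 - 70) = 130 + 52*sqrt(-99) = 130 + 52*(3*I*sqrt(11)) = 130 + 156*I*sqrt(11)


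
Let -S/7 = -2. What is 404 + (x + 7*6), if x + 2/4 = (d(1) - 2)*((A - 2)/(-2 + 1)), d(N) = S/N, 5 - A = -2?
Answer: 771/2 ≈ 385.50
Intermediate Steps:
A = 7 (A = 5 - 1*(-2) = 5 + 2 = 7)
S = 14 (S = -7*(-2) = 14)
d(N) = 14/N
x = -121/2 (x = -1/2 + (14/1 - 2)*((7 - 2)/(-2 + 1)) = -1/2 + (14*1 - 2)*(5/(-1)) = -1/2 + (14 - 2)*(5*(-1)) = -1/2 + 12*(-5) = -1/2 - 60 = -121/2 ≈ -60.500)
404 + (x + 7*6) = 404 + (-121/2 + 7*6) = 404 + (-121/2 + 42) = 404 - 37/2 = 771/2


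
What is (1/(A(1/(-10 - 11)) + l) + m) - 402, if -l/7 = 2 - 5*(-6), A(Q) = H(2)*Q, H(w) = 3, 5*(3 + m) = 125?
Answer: -596227/1569 ≈ -380.00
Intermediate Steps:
m = 22 (m = -3 + (⅕)*125 = -3 + 25 = 22)
A(Q) = 3*Q
l = -224 (l = -7*(2 - 5*(-6)) = -7*(2 + 30) = -7*32 = -224)
(1/(A(1/(-10 - 11)) + l) + m) - 402 = (1/(3/(-10 - 11) - 224) + 22) - 402 = (1/(3/(-21) - 224) + 22) - 402 = (1/(3*(-1/21) - 224) + 22) - 402 = (1/(-⅐ - 224) + 22) - 402 = (1/(-1569/7) + 22) - 402 = (-7/1569 + 22) - 402 = 34511/1569 - 402 = -596227/1569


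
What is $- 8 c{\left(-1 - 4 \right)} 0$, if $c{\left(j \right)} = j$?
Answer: $0$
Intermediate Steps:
$- 8 c{\left(-1 - 4 \right)} 0 = - 8 \left(-1 - 4\right) 0 = \left(-8\right) \left(-5\right) 0 = 40 \cdot 0 = 0$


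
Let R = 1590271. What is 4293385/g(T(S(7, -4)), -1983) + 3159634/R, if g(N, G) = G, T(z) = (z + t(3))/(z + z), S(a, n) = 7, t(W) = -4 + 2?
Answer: -6821380103113/3153507393 ≈ -2163.1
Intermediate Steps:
t(W) = -2
T(z) = (-2 + z)/(2*z) (T(z) = (z - 2)/(z + z) = (-2 + z)/((2*z)) = (-2 + z)*(1/(2*z)) = (-2 + z)/(2*z))
4293385/g(T(S(7, -4)), -1983) + 3159634/R = 4293385/(-1983) + 3159634/1590271 = 4293385*(-1/1983) + 3159634*(1/1590271) = -4293385/1983 + 3159634/1590271 = -6821380103113/3153507393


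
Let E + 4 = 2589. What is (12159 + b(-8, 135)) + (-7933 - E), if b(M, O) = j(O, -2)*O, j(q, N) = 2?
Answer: 1911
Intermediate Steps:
E = 2585 (E = -4 + 2589 = 2585)
b(M, O) = 2*O
(12159 + b(-8, 135)) + (-7933 - E) = (12159 + 2*135) + (-7933 - 1*2585) = (12159 + 270) + (-7933 - 2585) = 12429 - 10518 = 1911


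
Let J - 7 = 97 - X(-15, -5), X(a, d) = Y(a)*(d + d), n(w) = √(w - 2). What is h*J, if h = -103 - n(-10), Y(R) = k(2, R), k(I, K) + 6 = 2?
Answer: -6592 - 128*I*√3 ≈ -6592.0 - 221.7*I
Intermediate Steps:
k(I, K) = -4 (k(I, K) = -6 + 2 = -4)
Y(R) = -4
n(w) = √(-2 + w)
X(a, d) = -8*d (X(a, d) = -4*(d + d) = -8*d)
h = -103 - 2*I*√3 (h = -103 - √(-2 - 10) = -103 - √(-12) = -103 - 2*I*√3 ≈ -103.0 - 3.4641*I)
J = 64 (J = 7 + (97 - (-8)*(-5)) = 7 + (97 - 1*40) = 7 + (97 - 40) = 7 + 57 = 64)
h*J = (-103 - 2*I*√3)*64 = -6592 - 128*I*√3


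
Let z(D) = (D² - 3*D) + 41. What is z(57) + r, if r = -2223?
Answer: 896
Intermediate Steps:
z(D) = 41 + D² - 3*D
z(57) + r = (41 + 57² - 3*57) - 2223 = (41 + 3249 - 171) - 2223 = 3119 - 2223 = 896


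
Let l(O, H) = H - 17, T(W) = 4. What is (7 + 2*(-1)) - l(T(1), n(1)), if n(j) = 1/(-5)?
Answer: 111/5 ≈ 22.200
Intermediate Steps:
n(j) = -⅕
l(O, H) = -17 + H
(7 + 2*(-1)) - l(T(1), n(1)) = (7 + 2*(-1)) - (-17 - ⅕) = (7 - 2) - 1*(-86/5) = 5 + 86/5 = 111/5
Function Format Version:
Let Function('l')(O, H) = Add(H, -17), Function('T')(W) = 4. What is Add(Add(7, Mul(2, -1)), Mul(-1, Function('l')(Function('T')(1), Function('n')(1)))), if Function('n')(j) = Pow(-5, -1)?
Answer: Rational(111, 5) ≈ 22.200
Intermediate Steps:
Function('n')(j) = Rational(-1, 5)
Function('l')(O, H) = Add(-17, H)
Add(Add(7, Mul(2, -1)), Mul(-1, Function('l')(Function('T')(1), Function('n')(1)))) = Add(Add(7, Mul(2, -1)), Mul(-1, Add(-17, Rational(-1, 5)))) = Add(Add(7, -2), Mul(-1, Rational(-86, 5))) = Add(5, Rational(86, 5)) = Rational(111, 5)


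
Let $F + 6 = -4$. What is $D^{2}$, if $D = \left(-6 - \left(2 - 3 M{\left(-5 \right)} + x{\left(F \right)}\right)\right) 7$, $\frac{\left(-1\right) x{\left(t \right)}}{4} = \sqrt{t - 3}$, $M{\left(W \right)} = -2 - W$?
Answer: $-10143 + 392 i \sqrt{13} \approx -10143.0 + 1413.4 i$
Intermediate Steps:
$F = -10$ ($F = -6 - 4 = -10$)
$x{\left(t \right)} = - 4 \sqrt{-3 + t}$ ($x{\left(t \right)} = - 4 \sqrt{t - 3} = - 4 \sqrt{-3 + t}$)
$D = 7 + 28 i \sqrt{13}$ ($D = \left(-6 - \left(2 - 4 \sqrt{-3 - 10} - 3 \left(-2 - -5\right)\right)\right) 7 = \left(-6 - \left(2 - 3 \left(-2 + 5\right) - 4 i \sqrt{13}\right)\right) 7 = \left(-6 + \left(\left(-2 + 3 \cdot 3\right) - - 4 i \sqrt{13}\right)\right) 7 = \left(-6 + \left(\left(-2 + 9\right) - - 4 i \sqrt{13}\right)\right) 7 = \left(-6 + \left(7 + 4 i \sqrt{13}\right)\right) 7 = \left(1 + 4 i \sqrt{13}\right) 7 = 7 + 28 i \sqrt{13} \approx 7.0 + 100.96 i$)
$D^{2} = \left(7 + 28 i \sqrt{13}\right)^{2}$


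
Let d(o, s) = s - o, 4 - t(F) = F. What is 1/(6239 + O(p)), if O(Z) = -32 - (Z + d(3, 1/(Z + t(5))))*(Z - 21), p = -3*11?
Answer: 17/72444 ≈ 0.00023466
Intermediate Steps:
t(F) = 4 - F
p = -33
O(Z) = -32 - (-21 + Z)*(-3 + Z + 1/(-1 + Z)) (O(Z) = -32 - (Z + (1/(Z + (4 - 1*5)) - 1*3))*(Z - 21) = -32 - (Z + (1/(Z + (4 - 5)) - 3))*(-21 + Z) = -32 - (Z + (1/(Z - 1) - 3))*(-21 + Z) = -32 - (Z + (1/(-1 + Z) - 3))*(-21 + Z) = -32 - (Z + (-3 + 1/(-1 + Z)))*(-21 + Z) = -32 - (-3 + Z + 1/(-1 + Z))*(-21 + Z) = -32 - (-21 + Z)*(-3 + Z + 1/(-1 + Z)))
1/(6239 + O(p)) = 1/(6239 + (116 - 1*(-33)³ - 120*(-33) + 25*(-33)²)/(-1 - 33)) = 1/(6239 + (116 - 1*(-35937) + 3960 + 25*1089)/(-34)) = 1/(6239 - (116 + 35937 + 3960 + 27225)/34) = 1/(6239 - 1/34*67238) = 1/(6239 - 33619/17) = 1/(72444/17) = 17/72444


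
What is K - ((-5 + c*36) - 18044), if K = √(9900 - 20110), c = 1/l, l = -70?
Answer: 631733/35 + I*√10210 ≈ 18050.0 + 101.04*I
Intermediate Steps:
c = -1/70 (c = 1/(-70) = -1/70 ≈ -0.014286)
K = I*√10210 (K = √(-10210) = I*√10210 ≈ 101.04*I)
K - ((-5 + c*36) - 18044) = I*√10210 - ((-5 - 1/70*36) - 18044) = I*√10210 - ((-5 - 18/35) - 18044) = I*√10210 - (-193/35 - 18044) = I*√10210 - 1*(-631733/35) = I*√10210 + 631733/35 = 631733/35 + I*√10210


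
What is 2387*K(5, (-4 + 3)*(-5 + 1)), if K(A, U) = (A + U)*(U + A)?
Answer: 193347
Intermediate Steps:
K(A, U) = (A + U)² (K(A, U) = (A + U)*(A + U) = (A + U)²)
2387*K(5, (-4 + 3)*(-5 + 1)) = 2387*(5 + (-4 + 3)*(-5 + 1))² = 2387*(5 - 1*(-4))² = 2387*(5 + 4)² = 2387*9² = 2387*81 = 193347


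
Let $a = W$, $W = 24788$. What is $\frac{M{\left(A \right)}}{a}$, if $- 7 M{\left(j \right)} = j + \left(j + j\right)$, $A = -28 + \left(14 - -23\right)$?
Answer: $- \frac{27}{173516} \approx -0.00015561$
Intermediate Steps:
$A = 9$ ($A = -28 + \left(14 + 23\right) = -28 + 37 = 9$)
$M{\left(j \right)} = - \frac{3 j}{7}$ ($M{\left(j \right)} = - \frac{j + \left(j + j\right)}{7} = - \frac{j + 2 j}{7} = - \frac{3 j}{7}$)
$a = 24788$
$\frac{M{\left(A \right)}}{a} = \frac{\left(- \frac{3}{7}\right) 9}{24788} = \left(- \frac{27}{7}\right) \frac{1}{24788} = - \frac{27}{173516}$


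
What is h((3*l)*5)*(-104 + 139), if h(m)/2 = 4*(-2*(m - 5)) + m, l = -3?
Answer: 24850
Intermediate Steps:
h(m) = 80 - 14*m (h(m) = 2*(4*(-2*(m - 5)) + m) = 2*(4*(-2*(-5 + m)) + m) = 2*(4*(10 - 2*m) + m) = 2*((40 - 8*m) + m) = 2*(40 - 7*m) = 80 - 14*m)
h((3*l)*5)*(-104 + 139) = (80 - 14*3*(-3)*5)*(-104 + 139) = (80 - (-126)*5)*35 = (80 - 14*(-45))*35 = (80 + 630)*35 = 710*35 = 24850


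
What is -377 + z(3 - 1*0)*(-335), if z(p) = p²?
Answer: -3392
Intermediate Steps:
-377 + z(3 - 1*0)*(-335) = -377 + (3 - 1*0)²*(-335) = -377 + (3 + 0)²*(-335) = -377 + 3²*(-335) = -377 + 9*(-335) = -377 - 3015 = -3392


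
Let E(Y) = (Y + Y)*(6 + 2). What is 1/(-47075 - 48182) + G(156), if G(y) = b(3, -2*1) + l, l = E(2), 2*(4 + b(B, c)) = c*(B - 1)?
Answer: 2476681/95257 ≈ 26.000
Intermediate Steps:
E(Y) = 16*Y (E(Y) = (2*Y)*8 = 16*Y)
b(B, c) = -4 + c*(-1 + B)/2 (b(B, c) = -4 + (c*(B - 1))/2 = -4 + (c*(-1 + B))/2 = -4 + c*(-1 + B)/2)
l = 32 (l = 16*2 = 32)
G(y) = 26 (G(y) = (-4 - (-1) + (1/2)*3*(-2*1)) + 32 = (-4 - 1/2*(-2) + (1/2)*3*(-2)) + 32 = (-4 + 1 - 3) + 32 = -6 + 32 = 26)
1/(-47075 - 48182) + G(156) = 1/(-47075 - 48182) + 26 = 1/(-95257) + 26 = -1/95257 + 26 = 2476681/95257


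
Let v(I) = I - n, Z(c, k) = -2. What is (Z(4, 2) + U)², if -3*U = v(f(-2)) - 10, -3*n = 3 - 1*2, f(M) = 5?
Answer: 16/81 ≈ 0.19753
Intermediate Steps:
n = -⅓ (n = -(3 - 1*2)/3 = -(3 - 2)/3 = -⅓*1 = -⅓ ≈ -0.33333)
v(I) = ⅓ + I (v(I) = I - 1*(-⅓) = I + ⅓ = ⅓ + I)
U = 14/9 (U = -((⅓ + 5) - 10)/3 = -(16/3 - 10)/3 = -⅓*(-14/3) = 14/9 ≈ 1.5556)
(Z(4, 2) + U)² = (-2 + 14/9)² = (-4/9)² = 16/81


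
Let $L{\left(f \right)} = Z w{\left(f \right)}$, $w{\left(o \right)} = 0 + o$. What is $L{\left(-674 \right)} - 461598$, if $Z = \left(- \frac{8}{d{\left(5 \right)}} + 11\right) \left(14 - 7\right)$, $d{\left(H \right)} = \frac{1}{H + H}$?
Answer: $-136056$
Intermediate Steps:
$w{\left(o \right)} = o$
$d{\left(H \right)} = \frac{1}{2 H}$
$Z = -483$ ($Z = \left(- \frac{8}{\frac{1}{2} \cdot \frac{1}{5}} + 11\right) \left(14 - 7\right) = \left(- \frac{8}{\frac{1}{2} \cdot \frac{1}{5}} + 11\right) 7 = \left(- 8 \frac{1}{\frac{1}{10}} + 11\right) 7 = \left(\left(-8\right) 10 + 11\right) 7 = \left(-80 + 11\right) 7 = \left(-69\right) 7 = -483$)
$L{\left(f \right)} = - 483 f$
$L{\left(-674 \right)} - 461598 = \left(-483\right) \left(-674\right) - 461598 = 325542 - 461598 = -136056$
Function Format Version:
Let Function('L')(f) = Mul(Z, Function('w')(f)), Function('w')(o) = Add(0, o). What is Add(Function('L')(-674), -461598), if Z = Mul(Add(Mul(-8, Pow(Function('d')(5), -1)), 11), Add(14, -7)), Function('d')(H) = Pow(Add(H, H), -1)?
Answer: -136056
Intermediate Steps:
Function('w')(o) = o
Function('d')(H) = Mul(Rational(1, 2), Pow(H, -1)) (Function('d')(H) = Pow(Mul(2, H), -1) = Mul(Rational(1, 2), Pow(H, -1)))
Z = -483 (Z = Mul(Add(Mul(-8, Pow(Mul(Rational(1, 2), Pow(5, -1)), -1)), 11), Add(14, -7)) = Mul(Add(Mul(-8, Pow(Mul(Rational(1, 2), Rational(1, 5)), -1)), 11), 7) = Mul(Add(Mul(-8, Pow(Rational(1, 10), -1)), 11), 7) = Mul(Add(Mul(-8, 10), 11), 7) = Mul(Add(-80, 11), 7) = Mul(-69, 7) = -483)
Function('L')(f) = Mul(-483, f)
Add(Function('L')(-674), -461598) = Add(Mul(-483, -674), -461598) = Add(325542, -461598) = -136056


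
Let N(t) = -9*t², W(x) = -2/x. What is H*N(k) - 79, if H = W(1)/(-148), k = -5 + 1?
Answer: -2995/37 ≈ -80.946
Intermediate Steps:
k = -4
H = 1/74 (H = -2/1/(-148) = -2*1*(-1/148) = -2*(-1/148) = 1/74 ≈ 0.013514)
H*N(k) - 79 = (-9*(-4)²)/74 - 79 = (-9*16)/74 - 79 = (1/74)*(-144) - 79 = -72/37 - 79 = -2995/37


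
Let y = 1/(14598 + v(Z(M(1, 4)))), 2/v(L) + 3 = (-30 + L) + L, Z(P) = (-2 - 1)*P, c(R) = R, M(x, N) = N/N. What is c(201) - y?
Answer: 114433281/569320 ≈ 201.00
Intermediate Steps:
M(x, N) = 1
Z(P) = -3*P
v(L) = 2/(-33 + 2*L) (v(L) = 2/(-3 + ((-30 + L) + L)) = 2/(-3 + (-30 + 2*L)) = 2/(-33 + 2*L))
y = 39/569320 (y = 1/(14598 + 2/(-33 + 2*(-3*1))) = 1/(14598 + 2/(-33 + 2*(-3))) = 1/(14598 + 2/(-33 - 6)) = 1/(14598 + 2/(-39)) = 1/(14598 + 2*(-1/39)) = 1/(14598 - 2/39) = 1/(569320/39) = 39/569320 ≈ 6.8503e-5)
c(201) - y = 201 - 1*39/569320 = 201 - 39/569320 = 114433281/569320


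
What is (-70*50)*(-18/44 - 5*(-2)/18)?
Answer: -50750/99 ≈ -512.63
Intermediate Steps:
(-70*50)*(-18/44 - 5*(-2)/18) = -3500*(-18*1/44 + 10*(1/18)) = -3500*(-9/22 + 5/9) = -3500*29/198 = -50750/99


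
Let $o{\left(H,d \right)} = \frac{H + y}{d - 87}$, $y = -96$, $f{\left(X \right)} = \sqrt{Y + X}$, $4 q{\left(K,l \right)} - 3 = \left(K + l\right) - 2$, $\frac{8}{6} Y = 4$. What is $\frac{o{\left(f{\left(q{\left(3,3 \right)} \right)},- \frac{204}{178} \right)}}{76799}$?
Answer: $\frac{2848}{200829385} - \frac{89 \sqrt{19}}{1204976310} \approx 1.3859 \cdot 10^{-5}$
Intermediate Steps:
$Y = 3$ ($Y = \frac{3}{4} \cdot 4 = 3$)
$q{\left(K,l \right)} = \frac{1}{4} + \frac{K}{4} + \frac{l}{4}$ ($q{\left(K,l \right)} = \frac{3}{4} + \frac{\left(K + l\right) - 2}{4} = \frac{3}{4} + \frac{-2 + K + l}{4} = \frac{3}{4} + \left(- \frac{1}{2} + \frac{K}{4} + \frac{l}{4}\right) = \frac{1}{4} + \frac{K}{4} + \frac{l}{4}$)
$f{\left(X \right)} = \sqrt{3 + X}$
$o{\left(H,d \right)} = \frac{-96 + H}{-87 + d}$ ($o{\left(H,d \right)} = \frac{H - 96}{d - 87} = \frac{-96 + H}{-87 + d}$)
$\frac{o{\left(f{\left(q{\left(3,3 \right)} \right)},- \frac{204}{178} \right)}}{76799} = \frac{\frac{1}{-87 - \frac{204}{178}} \left(-96 + \sqrt{3 + \left(\frac{1}{4} + \frac{1}{4} \cdot 3 + \frac{1}{4} \cdot 3\right)}\right)}{76799} = \frac{-96 + \sqrt{3 + \left(\frac{1}{4} + \frac{3}{4} + \frac{3}{4}\right)}}{-87 - \frac{102}{89}} \cdot \frac{1}{76799} = \frac{-96 + \sqrt{3 + \frac{7}{4}}}{-87 - \frac{102}{89}} \cdot \frac{1}{76799} = \frac{-96 + \sqrt{\frac{19}{4}}}{- \frac{7845}{89}} \cdot \frac{1}{76799} = - \frac{89 \left(-96 + \frac{\sqrt{19}}{2}\right)}{7845} \cdot \frac{1}{76799} = \left(\frac{2848}{2615} - \frac{89 \sqrt{19}}{15690}\right) \frac{1}{76799} = \frac{2848}{200829385} - \frac{89 \sqrt{19}}{1204976310}$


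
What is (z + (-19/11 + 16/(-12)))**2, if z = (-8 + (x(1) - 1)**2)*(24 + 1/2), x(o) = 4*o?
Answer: 2002225/4356 ≈ 459.65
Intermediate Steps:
z = 49/2 (z = (-8 + (4*1 - 1)**2)*(24 + 1/2) = (-8 + (4 - 1)**2)*(24 + 1/2) = (-8 + 3**2)*(49/2) = (-8 + 9)*(49/2) = 1*(49/2) = 49/2 ≈ 24.500)
(z + (-19/11 + 16/(-12)))**2 = (49/2 + (-19/11 + 16/(-12)))**2 = (49/2 + (-19*1/11 + 16*(-1/12)))**2 = (49/2 + (-19/11 - 4/3))**2 = (49/2 - 101/33)**2 = (1415/66)**2 = 2002225/4356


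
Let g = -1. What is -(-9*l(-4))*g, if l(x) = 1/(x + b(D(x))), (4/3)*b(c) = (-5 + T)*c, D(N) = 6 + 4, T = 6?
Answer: -18/7 ≈ -2.5714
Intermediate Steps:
D(N) = 10
b(c) = 3*c/4 (b(c) = 3*((-5 + 6)*c)/4 = 3*(1*c)/4 = 3*c/4)
l(x) = 1/(15/2 + x) (l(x) = 1/(x + (3/4)*10) = 1/(x + 15/2) = 1/(15/2 + x))
-(-9*l(-4))*g = -(-18/(15 + 2*(-4)))*(-1) = -(-18/(15 - 8))*(-1) = -(-18/7)*(-1) = -(-9*2/7)*(-1) = -(-18)*(-1)/7 = -1*18/7 = -18/7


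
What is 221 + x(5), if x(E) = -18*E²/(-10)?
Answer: 266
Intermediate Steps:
x(E) = 9*E²/5 (x(E) = -18*E²*(-⅒) = 9*E²/5)
221 + x(5) = 221 + (9/5)*5² = 221 + (9/5)*25 = 221 + 45 = 266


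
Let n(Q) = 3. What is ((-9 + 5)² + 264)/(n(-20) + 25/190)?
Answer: 1520/17 ≈ 89.412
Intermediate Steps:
((-9 + 5)² + 264)/(n(-20) + 25/190) = ((-9 + 5)² + 264)/(3 + 25/190) = ((-4)² + 264)/(3 + 25*(1/190)) = (16 + 264)/(3 + 5/38) = 280/(119/38) = 280*(38/119) = 1520/17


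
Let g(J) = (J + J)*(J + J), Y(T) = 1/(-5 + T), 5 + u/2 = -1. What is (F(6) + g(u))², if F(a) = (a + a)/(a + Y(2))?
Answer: 96589584/289 ≈ 3.3422e+5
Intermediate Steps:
u = -12 (u = -10 + 2*(-1) = -10 - 2 = -12)
g(J) = 4*J² (g(J) = (2*J)*(2*J) = 4*J²)
F(a) = 2*a/(-⅓ + a) (F(a) = (a + a)/(a + 1/(-5 + 2)) = (2*a)/(a + 1/(-3)) = (2*a)/(a - ⅓) = (2*a)/(-⅓ + a) = 2*a/(-⅓ + a))
(F(6) + g(u))² = (6*6/(-1 + 3*6) + 4*(-12)²)² = (6*6/(-1 + 18) + 4*144)² = (6*6/17 + 576)² = (6*6*(1/17) + 576)² = (36/17 + 576)² = (9828/17)² = 96589584/289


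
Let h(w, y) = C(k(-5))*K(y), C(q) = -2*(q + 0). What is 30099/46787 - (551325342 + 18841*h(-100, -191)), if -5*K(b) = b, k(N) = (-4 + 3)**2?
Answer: -128637555433081/233935 ≈ -5.4989e+8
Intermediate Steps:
k(N) = 1 (k(N) = (-1)**2 = 1)
K(b) = -b/5
C(q) = -2*q
h(w, y) = 2*y/5 (h(w, y) = (-2*1)*(-y/5) = -(-2)*y/5 = 2*y/5)
30099/46787 - (551325342 + 18841*h(-100, -191)) = 30099/46787 - 18841/(1/(29262 + (2/5)*(-191))) = 30099*(1/46787) - 18841/(1/(29262 - 382/5)) = 30099/46787 - 18841/(1/(145928/5)) = 30099/46787 - 18841/5/145928 = 30099/46787 - 18841*145928/5 = 30099/46787 - 2749429448/5 = -128637555433081/233935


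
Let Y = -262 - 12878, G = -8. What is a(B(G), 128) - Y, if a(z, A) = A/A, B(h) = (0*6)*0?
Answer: 13141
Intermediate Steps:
B(h) = 0 (B(h) = 0*0 = 0)
Y = -13140
a(z, A) = 1
a(B(G), 128) - Y = 1 - 1*(-13140) = 1 + 13140 = 13141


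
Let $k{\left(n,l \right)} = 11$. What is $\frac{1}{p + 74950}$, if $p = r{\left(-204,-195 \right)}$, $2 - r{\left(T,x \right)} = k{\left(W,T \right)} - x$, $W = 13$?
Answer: $\frac{1}{74746} \approx 1.3379 \cdot 10^{-5}$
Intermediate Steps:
$r{\left(T,x \right)} = -9 + x$ ($r{\left(T,x \right)} = 2 - \left(11 - x\right) = 2 + \left(-11 + x\right) = -9 + x$)
$p = -204$ ($p = -9 - 195 = -204$)
$\frac{1}{p + 74950} = \frac{1}{-204 + 74950} = \frac{1}{74746}$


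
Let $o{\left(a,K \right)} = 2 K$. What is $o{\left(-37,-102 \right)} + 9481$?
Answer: $9277$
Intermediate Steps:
$o{\left(-37,-102 \right)} + 9481 = 2 \left(-102\right) + 9481 = -204 + 9481 = 9277$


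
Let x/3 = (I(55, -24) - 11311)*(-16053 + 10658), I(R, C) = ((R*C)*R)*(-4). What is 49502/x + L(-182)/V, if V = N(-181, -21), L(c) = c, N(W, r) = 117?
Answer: -21079740676/13551166395 ≈ -1.5556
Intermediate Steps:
I(R, C) = -4*C*R² (I(R, C) = ((C*R)*R)*(-4) = (C*R²)*(-4) = -4*C*R²)
x = -4517055465 (x = 3*((-4*(-24)*55² - 11311)*(-16053 + 10658)) = 3*((-4*(-24)*3025 - 11311)*(-5395)) = 3*((290400 - 11311)*(-5395)) = 3*(279089*(-5395)) = 3*(-1505685155) = -4517055465)
V = 117
49502/x + L(-182)/V = 49502/(-4517055465) - 182/117 = 49502*(-1/4517055465) - 182*1/117 = -49502/4517055465 - 14/9 = -21079740676/13551166395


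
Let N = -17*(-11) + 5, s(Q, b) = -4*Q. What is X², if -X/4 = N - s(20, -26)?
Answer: 1183744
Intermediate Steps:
N = 192 (N = 187 + 5 = 192)
X = -1088 (X = -4*(192 - (-4)*20) = -4*(192 - 1*(-80)) = -4*(192 + 80) = -4*272 = -1088)
X² = (-1088)² = 1183744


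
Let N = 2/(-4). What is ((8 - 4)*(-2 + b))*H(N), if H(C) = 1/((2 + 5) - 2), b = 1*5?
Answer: 12/5 ≈ 2.4000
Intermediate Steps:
b = 5
N = -½ (N = 2*(-¼) = -½ ≈ -0.50000)
H(C) = ⅕ (H(C) = 1/(7 - 2) = 1/5 = ⅕)
((8 - 4)*(-2 + b))*H(N) = ((8 - 4)*(-2 + 5))*(⅕) = (4*3)*(⅕) = 12*(⅕) = 12/5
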